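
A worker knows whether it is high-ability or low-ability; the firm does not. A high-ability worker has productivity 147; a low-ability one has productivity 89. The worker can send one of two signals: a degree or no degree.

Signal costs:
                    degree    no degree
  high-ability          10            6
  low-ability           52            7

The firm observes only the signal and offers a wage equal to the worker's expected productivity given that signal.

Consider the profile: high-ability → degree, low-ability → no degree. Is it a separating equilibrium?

Under separation the firm infers type exactly: degree → high-ability (pays 147), no degree → low-ability (pays 89).
High-ability: degree gives 147 − 10 = 137; no degree gives 89 − 6 = 83. No deviation. ✓
Low-ability: no degree gives 89 − 7 = 82; degree gives 147 − 52 = 95. Would deviate. ✗

No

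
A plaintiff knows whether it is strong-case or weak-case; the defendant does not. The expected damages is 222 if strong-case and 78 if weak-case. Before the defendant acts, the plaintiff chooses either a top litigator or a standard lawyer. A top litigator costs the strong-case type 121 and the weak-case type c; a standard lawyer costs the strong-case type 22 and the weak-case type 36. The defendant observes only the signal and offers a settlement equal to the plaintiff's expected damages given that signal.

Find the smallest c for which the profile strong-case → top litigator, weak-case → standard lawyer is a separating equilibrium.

180

Under separation: top litigator → strong-case (pays 222); standard lawyer → weak-case (pays 78).
Strong-case: 222 − 121 = 101 ≥ 78 − 22 = 56. Holds regardless of c. ✓
Weak-case: 78 − 36 ≥ 222 − c, so c ≥ 222 − 42 = 180.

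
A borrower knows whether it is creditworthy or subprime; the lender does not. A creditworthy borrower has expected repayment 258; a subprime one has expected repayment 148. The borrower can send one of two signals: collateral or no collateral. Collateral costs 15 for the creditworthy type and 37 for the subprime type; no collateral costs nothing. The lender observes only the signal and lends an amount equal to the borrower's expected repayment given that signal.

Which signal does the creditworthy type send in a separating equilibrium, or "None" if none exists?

None

Try creditworthy → collateral, subprime → no collateral:
  Under separation the lender infers type exactly: collateral → creditworthy (pays 258), no collateral → subprime (pays 148).
  Creditworthy: collateral gives 258 − 15 = 243; no collateral gives 148 − 0 = 148. No deviation. ✓
  Subprime: no collateral gives 148 − 0 = 148; collateral gives 258 − 37 = 221. Would deviate. ✗
Try creditworthy → no collateral, subprime → collateral:
  Under separation the lender infers type exactly: no collateral → creditworthy (pays 258), collateral → subprime (pays 148).
  Creditworthy: no collateral gives 258 − 0 = 258; collateral gives 148 − 15 = 133. No deviation. ✓
  Subprime: collateral gives 148 − 37 = 111; no collateral gives 258 − 0 = 258. Would deviate. ✗
Neither assignment is incentive-compatible.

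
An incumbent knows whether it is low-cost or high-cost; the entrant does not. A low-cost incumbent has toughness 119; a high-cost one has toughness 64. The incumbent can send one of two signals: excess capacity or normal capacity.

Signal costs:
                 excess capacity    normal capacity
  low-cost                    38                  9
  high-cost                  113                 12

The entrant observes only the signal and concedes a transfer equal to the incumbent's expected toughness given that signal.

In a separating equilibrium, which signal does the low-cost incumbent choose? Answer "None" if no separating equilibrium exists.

excess capacity

Try low-cost → excess capacity, high-cost → normal capacity:
  Under separation the entrant infers type exactly: excess capacity → low-cost (pays 119), normal capacity → high-cost (pays 64).
  Low-cost: excess capacity gives 119 − 38 = 81; normal capacity gives 64 − 9 = 55. No deviation. ✓
  High-cost: normal capacity gives 64 − 12 = 52; excess capacity gives 119 − 113 = 6. No deviation. ✓
Both hold — the low-cost type sends excess capacity.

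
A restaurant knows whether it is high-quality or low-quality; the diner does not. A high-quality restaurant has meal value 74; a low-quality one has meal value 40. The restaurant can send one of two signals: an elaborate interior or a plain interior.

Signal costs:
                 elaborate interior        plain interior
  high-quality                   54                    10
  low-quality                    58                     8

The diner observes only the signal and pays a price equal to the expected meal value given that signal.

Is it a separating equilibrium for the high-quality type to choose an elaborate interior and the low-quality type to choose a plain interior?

Under separation the diner infers type exactly: elaborate interior → high-quality (pays 74), plain interior → low-quality (pays 40).
High-quality: elaborate interior gives 74 − 54 = 20; plain interior gives 40 − 10 = 30. Would deviate. ✗
Low-quality: plain interior gives 40 − 8 = 32; elaborate interior gives 74 − 58 = 16. No deviation. ✓

No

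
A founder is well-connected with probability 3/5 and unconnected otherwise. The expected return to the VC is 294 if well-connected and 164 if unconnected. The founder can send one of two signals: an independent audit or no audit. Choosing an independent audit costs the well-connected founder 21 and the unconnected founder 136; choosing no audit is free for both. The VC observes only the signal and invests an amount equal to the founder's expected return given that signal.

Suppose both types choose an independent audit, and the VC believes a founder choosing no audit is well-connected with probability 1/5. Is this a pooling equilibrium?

At the pooled signal (audit) the VC holds the prior 3/5 and pays 3/5·294 + 2/5·164 = 242. Off-path (no audit) belief 1/5 gives 1/5·294 + 4/5·164 = 190.
Well-connected: audit gives 242 − 21 = 221; no audit gives 190 − 0 = 190. Stays. ✓
Unconnected: audit gives 242 − 136 = 106; no audit gives 190 − 0 = 190. Deviates. ✗

No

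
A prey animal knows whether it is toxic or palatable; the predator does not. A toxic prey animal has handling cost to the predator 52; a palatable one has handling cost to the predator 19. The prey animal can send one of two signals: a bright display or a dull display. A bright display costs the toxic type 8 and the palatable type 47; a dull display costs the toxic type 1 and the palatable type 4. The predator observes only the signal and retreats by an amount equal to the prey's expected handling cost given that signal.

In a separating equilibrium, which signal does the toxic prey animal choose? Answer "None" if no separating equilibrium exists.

bright display

Try toxic → bright display, palatable → dull display:
  Under separation the predator infers type exactly: bright display → toxic (pays 52), dull display → palatable (pays 19).
  Toxic: bright display gives 52 − 8 = 44; dull display gives 19 − 1 = 18. No deviation. ✓
  Palatable: dull display gives 19 − 4 = 15; bright display gives 52 − 47 = 5. No deviation. ✓
Both hold — the toxic type sends bright display.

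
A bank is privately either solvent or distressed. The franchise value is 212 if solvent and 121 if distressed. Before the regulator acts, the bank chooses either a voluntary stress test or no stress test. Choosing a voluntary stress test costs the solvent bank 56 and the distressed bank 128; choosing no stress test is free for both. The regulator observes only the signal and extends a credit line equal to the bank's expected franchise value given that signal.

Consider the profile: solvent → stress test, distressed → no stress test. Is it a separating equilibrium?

Yes

Under separation the regulator infers type exactly: stress test → solvent (pays 212), no stress test → distressed (pays 121).
Solvent: stress test gives 212 − 56 = 156; no stress test gives 121 − 0 = 121. No deviation. ✓
Distressed: no stress test gives 121 − 0 = 121; stress test gives 212 − 128 = 84. No deviation. ✓
Neither type gains from mimicking the other.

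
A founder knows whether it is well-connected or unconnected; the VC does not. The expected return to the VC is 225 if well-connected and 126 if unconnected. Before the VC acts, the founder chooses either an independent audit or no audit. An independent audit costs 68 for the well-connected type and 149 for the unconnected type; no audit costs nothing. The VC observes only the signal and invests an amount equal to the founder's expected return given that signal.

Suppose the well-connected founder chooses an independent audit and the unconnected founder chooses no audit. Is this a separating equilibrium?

Yes

If types separate, audit earns payment 225 and no audit earns 126.
Well-connected: audit gives 225 − 68 = 157; no audit gives 126 − 0 = 126. No deviation. ✓
Unconnected: no audit gives 126 − 0 = 126; audit gives 225 − 149 = 76. No deviation. ✓
Both incentive constraints hold.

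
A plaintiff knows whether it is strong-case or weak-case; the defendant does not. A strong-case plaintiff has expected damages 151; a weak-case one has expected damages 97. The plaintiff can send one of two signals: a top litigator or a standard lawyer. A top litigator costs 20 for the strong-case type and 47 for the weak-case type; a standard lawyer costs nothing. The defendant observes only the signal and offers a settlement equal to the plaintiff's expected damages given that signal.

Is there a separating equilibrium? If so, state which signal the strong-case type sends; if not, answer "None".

None

Try strong-case → top litigator, weak-case → standard lawyer:
  If types separate, top litigator earns payment 151 and standard lawyer earns 97.
  Strong-case: top litigator gives 151 − 20 = 131; standard lawyer gives 97 − 0 = 97. No deviation. ✓
  Weak-case: standard lawyer gives 97 − 0 = 97; top litigator gives 151 − 47 = 104. Would deviate. ✗
Try strong-case → standard lawyer, weak-case → top litigator:
  If types separate, standard lawyer earns payment 151 and top litigator earns 97.
  Strong-case: standard lawyer gives 151 − 0 = 151; top litigator gives 97 − 20 = 77. No deviation. ✓
  Weak-case: top litigator gives 97 − 47 = 50; standard lawyer gives 151 − 0 = 151. Would deviate. ✗
Neither assignment is incentive-compatible.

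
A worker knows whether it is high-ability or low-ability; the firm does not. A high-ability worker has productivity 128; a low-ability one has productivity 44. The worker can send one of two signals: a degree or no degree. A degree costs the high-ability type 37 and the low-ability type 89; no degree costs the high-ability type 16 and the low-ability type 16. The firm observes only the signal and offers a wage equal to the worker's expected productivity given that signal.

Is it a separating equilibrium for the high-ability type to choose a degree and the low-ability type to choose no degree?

No

If types separate, degree earns payment 128 and no degree earns 44.
High-ability: degree gives 128 − 37 = 91; no degree gives 44 − 16 = 28. No deviation. ✓
Low-ability: no degree gives 44 − 16 = 28; degree gives 128 − 89 = 39. Would deviate. ✗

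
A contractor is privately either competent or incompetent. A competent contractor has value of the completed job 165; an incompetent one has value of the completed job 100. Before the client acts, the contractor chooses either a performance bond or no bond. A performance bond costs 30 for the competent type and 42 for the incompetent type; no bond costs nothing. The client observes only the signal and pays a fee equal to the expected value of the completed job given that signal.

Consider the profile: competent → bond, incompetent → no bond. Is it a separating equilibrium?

If types separate, bond earns payment 165 and no bond earns 100.
Competent: bond gives 165 − 30 = 135; no bond gives 100 − 0 = 100. No deviation. ✓
Incompetent: no bond gives 100 − 0 = 100; bond gives 165 − 42 = 123. Would deviate. ✗

No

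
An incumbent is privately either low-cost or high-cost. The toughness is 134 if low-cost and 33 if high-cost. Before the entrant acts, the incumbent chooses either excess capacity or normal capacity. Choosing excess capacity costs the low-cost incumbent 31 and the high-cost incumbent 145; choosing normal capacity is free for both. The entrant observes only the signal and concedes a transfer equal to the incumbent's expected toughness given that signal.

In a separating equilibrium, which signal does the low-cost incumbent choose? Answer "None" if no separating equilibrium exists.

excess capacity

Try low-cost → excess capacity, high-cost → normal capacity:
  If types separate, excess capacity earns payment 134 and normal capacity earns 33.
  Low-cost: excess capacity gives 134 − 31 = 103; normal capacity gives 33 − 0 = 33. No deviation. ✓
  High-cost: normal capacity gives 33 − 0 = 33; excess capacity gives 134 − 145 = -11. No deviation. ✓
Both hold — the low-cost type sends excess capacity.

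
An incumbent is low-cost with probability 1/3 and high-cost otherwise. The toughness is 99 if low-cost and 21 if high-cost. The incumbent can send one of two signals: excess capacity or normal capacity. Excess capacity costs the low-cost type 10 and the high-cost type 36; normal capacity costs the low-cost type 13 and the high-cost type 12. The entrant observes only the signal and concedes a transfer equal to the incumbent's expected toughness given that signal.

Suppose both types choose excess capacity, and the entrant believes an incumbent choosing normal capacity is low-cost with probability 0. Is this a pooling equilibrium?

At the pooled signal (excess capacity) the entrant holds the prior 1/3 and pays 1/3·99 + 2/3·21 = 47. Off-path (normal capacity) belief 0 gives 0·99 + 1·21 = 21.
Low-cost: excess capacity gives 47 − 10 = 37; normal capacity gives 21 − 13 = 8. Stays. ✓
High-cost: excess capacity gives 47 − 36 = 11; normal capacity gives 21 − 12 = 9. Stays. ✓

Yes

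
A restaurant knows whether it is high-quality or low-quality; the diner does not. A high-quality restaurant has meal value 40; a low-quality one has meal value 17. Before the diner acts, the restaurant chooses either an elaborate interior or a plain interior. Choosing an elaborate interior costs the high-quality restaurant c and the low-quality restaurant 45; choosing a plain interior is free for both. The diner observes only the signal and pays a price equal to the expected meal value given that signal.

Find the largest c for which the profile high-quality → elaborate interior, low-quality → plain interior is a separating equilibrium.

23

Under separation: elaborate interior → high-quality (pays 40); plain interior → low-quality (pays 17).
Low-quality: 17 − 0 = 17 ≥ 40 − 45 = -5. Holds regardless of c. ✓
High-quality: 40 − c ≥ 17 − 0, so c ≤ 40 − 17 = 23.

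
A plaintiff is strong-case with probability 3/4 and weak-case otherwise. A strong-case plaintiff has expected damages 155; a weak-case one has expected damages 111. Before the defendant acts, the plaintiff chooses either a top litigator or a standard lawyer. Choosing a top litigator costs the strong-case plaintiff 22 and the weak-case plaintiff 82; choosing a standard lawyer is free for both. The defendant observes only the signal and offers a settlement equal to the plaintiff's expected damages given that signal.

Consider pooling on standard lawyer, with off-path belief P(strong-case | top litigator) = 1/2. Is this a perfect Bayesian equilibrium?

Yes

On the equilibrium path (standard lawyer) the defendant holds the prior 3/4 and pays 3/4·155 + 1/4·111 = 144. Off-path (top litigator) belief 1/2 gives 1/2·155 + 1/2·111 = 133.
Strong-case: standard lawyer gives 144 − 0 = 144; top litigator gives 133 − 22 = 111. Stays. ✓
Weak-case: standard lawyer gives 144 − 0 = 144; top litigator gives 133 − 82 = 51. Stays. ✓
Beliefs are Bayes-consistent on-path and both types best-respond.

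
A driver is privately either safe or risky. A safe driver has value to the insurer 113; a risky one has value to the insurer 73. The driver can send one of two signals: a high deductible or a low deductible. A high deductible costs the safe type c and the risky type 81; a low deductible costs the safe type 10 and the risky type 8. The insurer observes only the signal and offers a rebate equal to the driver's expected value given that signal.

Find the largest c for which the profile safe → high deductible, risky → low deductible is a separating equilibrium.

50

Under separation: high deductible → safe (pays 113); low deductible → risky (pays 73).
Risky: 73 − 8 = 65 ≥ 113 − 81 = 32. Holds regardless of c. ✓
Safe: 113 − c ≥ 73 − 10, so c ≤ 113 − 63 = 50.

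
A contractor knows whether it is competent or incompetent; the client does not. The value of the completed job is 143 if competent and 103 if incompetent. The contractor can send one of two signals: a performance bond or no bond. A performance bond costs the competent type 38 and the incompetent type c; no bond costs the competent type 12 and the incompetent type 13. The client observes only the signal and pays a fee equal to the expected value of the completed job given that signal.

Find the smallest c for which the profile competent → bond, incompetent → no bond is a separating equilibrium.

Under separation: bond → competent (pays 143); no bond → incompetent (pays 103).
Competent: 143 − 38 = 105 ≥ 103 − 12 = 91. Holds regardless of c. ✓
Incompetent: 103 − 13 ≥ 143 − c, so c ≥ 143 − 90 = 53.

53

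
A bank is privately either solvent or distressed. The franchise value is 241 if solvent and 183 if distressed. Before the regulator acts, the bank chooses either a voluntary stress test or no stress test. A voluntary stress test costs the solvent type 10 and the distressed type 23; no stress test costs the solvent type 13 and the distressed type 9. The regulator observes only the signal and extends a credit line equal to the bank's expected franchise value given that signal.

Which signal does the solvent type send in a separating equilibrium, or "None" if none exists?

None

Try solvent → stress test, distressed → no stress test:
  If types separate, stress test earns payment 241 and no stress test earns 183.
  Solvent: stress test gives 241 − 10 = 231; no stress test gives 183 − 13 = 170. No deviation. ✓
  Distressed: no stress test gives 183 − 9 = 174; stress test gives 241 − 23 = 218. Would deviate. ✗
Try solvent → no stress test, distressed → stress test:
  If types separate, no stress test earns payment 241 and stress test earns 183.
  Solvent: no stress test gives 241 − 13 = 228; stress test gives 183 − 10 = 173. No deviation. ✓
  Distressed: stress test gives 183 − 23 = 160; no stress test gives 241 − 9 = 232. Would deviate. ✗
Neither assignment is incentive-compatible.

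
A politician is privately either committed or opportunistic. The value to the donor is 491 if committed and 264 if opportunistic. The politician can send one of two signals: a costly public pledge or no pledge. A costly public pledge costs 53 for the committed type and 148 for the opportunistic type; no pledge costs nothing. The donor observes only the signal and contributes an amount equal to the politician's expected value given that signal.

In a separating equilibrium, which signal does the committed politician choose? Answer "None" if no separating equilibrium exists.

None

Try committed → pledge, opportunistic → no pledge:
  If types separate, pledge earns payment 491 and no pledge earns 264.
  Committed: pledge gives 491 − 53 = 438; no pledge gives 264 − 0 = 264. No deviation. ✓
  Opportunistic: no pledge gives 264 − 0 = 264; pledge gives 491 − 148 = 343. Would deviate. ✗
Try committed → no pledge, opportunistic → pledge:
  If types separate, no pledge earns payment 491 and pledge earns 264.
  Committed: no pledge gives 491 − 0 = 491; pledge gives 264 − 53 = 211. No deviation. ✓
  Opportunistic: pledge gives 264 − 148 = 116; no pledge gives 491 − 0 = 491. Would deviate. ✗
Neither assignment is incentive-compatible.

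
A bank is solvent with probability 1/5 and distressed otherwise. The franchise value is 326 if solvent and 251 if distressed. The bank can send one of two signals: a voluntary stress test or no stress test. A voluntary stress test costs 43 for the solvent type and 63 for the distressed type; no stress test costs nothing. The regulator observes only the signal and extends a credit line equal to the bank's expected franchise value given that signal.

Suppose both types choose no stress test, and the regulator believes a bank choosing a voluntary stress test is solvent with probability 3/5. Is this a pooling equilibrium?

On the equilibrium path (no stress test) the regulator holds the prior 1/5 and pays 1/5·326 + 4/5·251 = 266. Off-path (stress test) belief 3/5 gives 3/5·326 + 2/5·251 = 296.
Solvent: no stress test gives 266 − 0 = 266; stress test gives 296 − 43 = 253. Stays. ✓
Distressed: no stress test gives 266 − 0 = 266; stress test gives 296 − 63 = 233. Stays. ✓
Beliefs are Bayes-consistent on-path and both types best-respond.

Yes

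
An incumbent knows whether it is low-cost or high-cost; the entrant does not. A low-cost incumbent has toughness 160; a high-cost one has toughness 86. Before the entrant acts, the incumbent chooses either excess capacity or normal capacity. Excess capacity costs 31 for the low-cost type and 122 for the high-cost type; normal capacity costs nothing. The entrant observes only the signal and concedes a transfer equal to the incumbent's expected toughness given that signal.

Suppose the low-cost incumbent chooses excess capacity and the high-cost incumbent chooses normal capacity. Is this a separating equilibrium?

Yes

If types separate, excess capacity earns payment 160 and normal capacity earns 86.
Low-cost: excess capacity gives 160 − 31 = 129; normal capacity gives 86 − 0 = 86. No deviation. ✓
High-cost: normal capacity gives 86 − 0 = 86; excess capacity gives 160 − 122 = 38. No deviation. ✓
Both incentive constraints hold.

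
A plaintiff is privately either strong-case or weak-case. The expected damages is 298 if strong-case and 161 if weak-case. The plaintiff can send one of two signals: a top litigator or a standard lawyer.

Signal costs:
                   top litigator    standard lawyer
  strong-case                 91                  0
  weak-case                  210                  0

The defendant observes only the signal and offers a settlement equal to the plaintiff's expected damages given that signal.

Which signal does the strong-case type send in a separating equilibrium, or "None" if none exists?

top litigator

Try strong-case → top litigator, weak-case → standard lawyer:
  If types separate, top litigator earns payment 298 and standard lawyer earns 161.
  Strong-case: top litigator gives 298 − 91 = 207; standard lawyer gives 161 − 0 = 161. No deviation. ✓
  Weak-case: standard lawyer gives 161 − 0 = 161; top litigator gives 298 − 210 = 88. No deviation. ✓
Both hold — the strong-case type sends top litigator.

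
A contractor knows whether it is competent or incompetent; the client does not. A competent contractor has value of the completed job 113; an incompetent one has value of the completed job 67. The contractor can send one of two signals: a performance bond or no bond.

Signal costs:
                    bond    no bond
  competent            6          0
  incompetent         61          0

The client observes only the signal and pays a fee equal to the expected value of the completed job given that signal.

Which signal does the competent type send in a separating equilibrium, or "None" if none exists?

Try competent → bond, incompetent → no bond:
  Under separation the client infers type exactly: bond → competent (pays 113), no bond → incompetent (pays 67).
  Competent: bond gives 113 − 6 = 107; no bond gives 67 − 0 = 67. No deviation. ✓
  Incompetent: no bond gives 67 − 0 = 67; bond gives 113 − 61 = 52. No deviation. ✓
Both hold — the competent type sends bond.

bond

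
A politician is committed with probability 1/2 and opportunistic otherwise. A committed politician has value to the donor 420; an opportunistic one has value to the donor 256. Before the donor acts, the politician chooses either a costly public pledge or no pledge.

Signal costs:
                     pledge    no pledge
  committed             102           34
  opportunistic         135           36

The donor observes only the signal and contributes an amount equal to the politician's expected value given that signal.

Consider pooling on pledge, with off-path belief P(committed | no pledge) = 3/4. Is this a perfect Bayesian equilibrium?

No

On the equilibrium path (pledge) the donor holds the prior 1/2 and pays 1/2·420 + 1/2·256 = 338. Off-path (no pledge) belief 3/4 gives 3/4·420 + 1/4·256 = 379.
Committed: pledge gives 338 − 102 = 236; no pledge gives 379 − 34 = 345. Deviates. ✗
Opportunistic: pledge gives 338 − 135 = 203; no pledge gives 379 − 36 = 343. Deviates. ✗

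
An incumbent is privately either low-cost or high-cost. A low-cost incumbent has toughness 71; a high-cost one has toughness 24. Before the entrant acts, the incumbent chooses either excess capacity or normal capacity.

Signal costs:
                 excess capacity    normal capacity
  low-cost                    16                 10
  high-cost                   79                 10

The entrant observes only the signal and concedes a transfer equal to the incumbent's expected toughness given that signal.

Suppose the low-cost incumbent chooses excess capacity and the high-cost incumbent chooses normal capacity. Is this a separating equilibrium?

Yes

If types separate, excess capacity earns payment 71 and normal capacity earns 24.
Low-cost: excess capacity gives 71 − 16 = 55; normal capacity gives 24 − 10 = 14. No deviation. ✓
High-cost: normal capacity gives 24 − 10 = 14; excess capacity gives 71 − 79 = -8. No deviation. ✓
Both incentive constraints hold.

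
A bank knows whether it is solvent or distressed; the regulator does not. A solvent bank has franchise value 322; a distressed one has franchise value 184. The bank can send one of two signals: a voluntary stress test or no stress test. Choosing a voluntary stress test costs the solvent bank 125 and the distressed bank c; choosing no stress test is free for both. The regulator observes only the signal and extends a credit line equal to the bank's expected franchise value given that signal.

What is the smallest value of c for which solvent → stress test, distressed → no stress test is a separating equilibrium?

Under separation: stress test → solvent (pays 322); no stress test → distressed (pays 184).
Solvent: 322 − 125 = 197 ≥ 184 − 0 = 184. Holds regardless of c. ✓
Distressed: 184 − 0 ≥ 322 − c, so c ≥ 322 − 184 = 138.

138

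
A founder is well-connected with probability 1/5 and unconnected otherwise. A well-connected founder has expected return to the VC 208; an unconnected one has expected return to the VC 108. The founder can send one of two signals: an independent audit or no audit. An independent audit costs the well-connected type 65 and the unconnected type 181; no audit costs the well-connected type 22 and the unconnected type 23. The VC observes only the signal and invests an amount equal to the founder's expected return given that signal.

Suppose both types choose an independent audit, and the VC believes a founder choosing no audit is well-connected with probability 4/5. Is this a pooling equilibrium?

No

At the pooled signal (audit) the VC holds the prior 1/5 and pays 1/5·208 + 4/5·108 = 128. Off-path (no audit) belief 4/5 gives 4/5·208 + 1/5·108 = 188.
Well-connected: audit gives 128 − 65 = 63; no audit gives 188 − 22 = 166. Deviates. ✗
Unconnected: audit gives 128 − 181 = -53; no audit gives 188 − 23 = 165. Deviates. ✗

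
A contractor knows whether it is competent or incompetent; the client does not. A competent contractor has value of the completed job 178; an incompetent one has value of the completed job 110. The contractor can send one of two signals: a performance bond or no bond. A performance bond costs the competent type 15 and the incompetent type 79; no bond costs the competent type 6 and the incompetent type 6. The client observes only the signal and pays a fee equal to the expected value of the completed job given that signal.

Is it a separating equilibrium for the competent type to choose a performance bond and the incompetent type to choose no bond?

Yes

If types separate, bond earns payment 178 and no bond earns 110.
Competent: bond gives 178 − 15 = 163; no bond gives 110 − 6 = 104. No deviation. ✓
Incompetent: no bond gives 110 − 6 = 104; bond gives 178 − 79 = 99. No deviation. ✓
Both incentive constraints hold.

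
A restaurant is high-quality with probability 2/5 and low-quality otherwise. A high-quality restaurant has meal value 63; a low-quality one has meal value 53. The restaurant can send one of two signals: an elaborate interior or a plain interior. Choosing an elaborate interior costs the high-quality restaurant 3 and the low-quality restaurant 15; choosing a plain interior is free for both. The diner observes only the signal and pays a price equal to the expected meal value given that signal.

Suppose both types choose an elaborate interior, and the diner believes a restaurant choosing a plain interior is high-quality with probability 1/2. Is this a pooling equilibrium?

On the equilibrium path (elaborate interior) the diner holds the prior 2/5 and pays 2/5·63 + 3/5·53 = 57. Off-path (plain interior) belief 1/2 gives 1/2·63 + 1/2·53 = 58.
High-quality: elaborate interior gives 57 − 3 = 54; plain interior gives 58 − 0 = 58. Deviates. ✗
Low-quality: elaborate interior gives 57 − 15 = 42; plain interior gives 58 − 0 = 58. Deviates. ✗

No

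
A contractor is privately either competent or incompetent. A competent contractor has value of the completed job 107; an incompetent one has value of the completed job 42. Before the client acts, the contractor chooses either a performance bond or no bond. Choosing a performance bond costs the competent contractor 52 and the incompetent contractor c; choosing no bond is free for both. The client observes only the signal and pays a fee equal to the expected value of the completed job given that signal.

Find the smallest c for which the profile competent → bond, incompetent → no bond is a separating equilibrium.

Under separation: bond → competent (pays 107); no bond → incompetent (pays 42).
Competent: 107 − 52 = 55 ≥ 42 − 0 = 42. Holds regardless of c. ✓
Incompetent: 42 − 0 ≥ 107 − c, so c ≥ 107 − 42 = 65.

65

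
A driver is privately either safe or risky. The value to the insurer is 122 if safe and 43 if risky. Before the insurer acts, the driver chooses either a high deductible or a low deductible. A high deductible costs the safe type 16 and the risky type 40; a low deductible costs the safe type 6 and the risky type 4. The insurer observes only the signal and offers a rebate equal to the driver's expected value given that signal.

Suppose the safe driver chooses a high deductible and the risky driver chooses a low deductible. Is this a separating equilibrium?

No

Under separation the insurer infers type exactly: high deductible → safe (pays 122), low deductible → risky (pays 43).
Safe: high deductible gives 122 − 16 = 106; low deductible gives 43 − 6 = 37. No deviation. ✓
Risky: low deductible gives 43 − 4 = 39; high deductible gives 122 − 40 = 82. Would deviate. ✗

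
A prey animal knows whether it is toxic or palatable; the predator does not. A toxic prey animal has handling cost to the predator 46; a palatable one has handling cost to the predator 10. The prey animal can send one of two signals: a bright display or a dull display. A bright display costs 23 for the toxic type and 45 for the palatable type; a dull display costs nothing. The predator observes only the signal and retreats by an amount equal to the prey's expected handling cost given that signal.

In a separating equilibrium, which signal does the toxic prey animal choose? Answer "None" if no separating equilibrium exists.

Try toxic → bright display, palatable → dull display:
  If types separate, bright display earns payment 46 and dull display earns 10.
  Toxic: bright display gives 46 − 23 = 23; dull display gives 10 − 0 = 10. No deviation. ✓
  Palatable: dull display gives 10 − 0 = 10; bright display gives 46 − 45 = 1. No deviation. ✓
Both hold — the toxic type sends bright display.

bright display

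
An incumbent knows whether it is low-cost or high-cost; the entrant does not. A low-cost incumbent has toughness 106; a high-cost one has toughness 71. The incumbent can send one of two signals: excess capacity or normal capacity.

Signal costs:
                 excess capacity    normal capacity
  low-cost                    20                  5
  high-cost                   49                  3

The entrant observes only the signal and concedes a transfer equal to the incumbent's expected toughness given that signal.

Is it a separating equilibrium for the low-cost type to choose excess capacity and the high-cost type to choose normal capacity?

Yes

If types separate, excess capacity earns payment 106 and normal capacity earns 71.
Low-cost: excess capacity gives 106 − 20 = 86; normal capacity gives 71 − 5 = 66. No deviation. ✓
High-cost: normal capacity gives 71 − 3 = 68; excess capacity gives 106 − 49 = 57. No deviation. ✓
Neither type gains from mimicking the other.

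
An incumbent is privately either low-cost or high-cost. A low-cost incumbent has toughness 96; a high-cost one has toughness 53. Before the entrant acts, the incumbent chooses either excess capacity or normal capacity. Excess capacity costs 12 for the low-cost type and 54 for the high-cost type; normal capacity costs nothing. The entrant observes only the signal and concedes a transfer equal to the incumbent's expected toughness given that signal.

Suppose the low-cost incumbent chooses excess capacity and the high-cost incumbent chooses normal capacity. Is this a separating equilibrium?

If types separate, excess capacity earns payment 96 and normal capacity earns 53.
Low-cost: excess capacity gives 96 − 12 = 84; normal capacity gives 53 − 0 = 53. No deviation. ✓
High-cost: normal capacity gives 53 − 0 = 53; excess capacity gives 96 − 54 = 42. No deviation. ✓
Neither type gains from mimicking the other.

Yes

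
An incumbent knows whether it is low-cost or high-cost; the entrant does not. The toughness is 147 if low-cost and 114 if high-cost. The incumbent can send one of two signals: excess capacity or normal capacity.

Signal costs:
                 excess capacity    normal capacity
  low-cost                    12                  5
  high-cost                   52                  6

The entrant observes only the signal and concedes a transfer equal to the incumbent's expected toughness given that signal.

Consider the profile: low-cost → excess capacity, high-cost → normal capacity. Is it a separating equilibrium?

If types separate, excess capacity earns payment 147 and normal capacity earns 114.
Low-cost: excess capacity gives 147 − 12 = 135; normal capacity gives 114 − 5 = 109. No deviation. ✓
High-cost: normal capacity gives 114 − 6 = 108; excess capacity gives 147 − 52 = 95. No deviation. ✓
Neither type gains from mimicking the other.

Yes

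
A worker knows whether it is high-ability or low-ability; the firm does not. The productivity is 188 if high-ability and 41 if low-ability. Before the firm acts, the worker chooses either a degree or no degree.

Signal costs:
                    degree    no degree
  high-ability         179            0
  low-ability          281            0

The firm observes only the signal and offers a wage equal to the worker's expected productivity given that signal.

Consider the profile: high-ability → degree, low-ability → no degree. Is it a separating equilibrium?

No

Under separation the firm infers type exactly: degree → high-ability (pays 188), no degree → low-ability (pays 41).
High-ability: degree gives 188 − 179 = 9; no degree gives 41 − 0 = 41. Would deviate. ✗
Low-ability: no degree gives 41 − 0 = 41; degree gives 188 − 281 = -93. No deviation. ✓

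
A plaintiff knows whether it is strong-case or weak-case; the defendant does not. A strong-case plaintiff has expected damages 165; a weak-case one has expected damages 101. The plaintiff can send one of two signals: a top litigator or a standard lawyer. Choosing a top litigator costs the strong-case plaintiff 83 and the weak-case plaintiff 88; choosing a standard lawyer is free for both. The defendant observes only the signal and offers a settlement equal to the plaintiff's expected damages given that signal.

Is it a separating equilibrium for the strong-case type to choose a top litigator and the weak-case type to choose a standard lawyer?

No

Under separation the defendant infers type exactly: top litigator → strong-case (pays 165), standard lawyer → weak-case (pays 101).
Strong-case: top litigator gives 165 − 83 = 82; standard lawyer gives 101 − 0 = 101. Would deviate. ✗
Weak-case: standard lawyer gives 101 − 0 = 101; top litigator gives 165 − 88 = 77. No deviation. ✓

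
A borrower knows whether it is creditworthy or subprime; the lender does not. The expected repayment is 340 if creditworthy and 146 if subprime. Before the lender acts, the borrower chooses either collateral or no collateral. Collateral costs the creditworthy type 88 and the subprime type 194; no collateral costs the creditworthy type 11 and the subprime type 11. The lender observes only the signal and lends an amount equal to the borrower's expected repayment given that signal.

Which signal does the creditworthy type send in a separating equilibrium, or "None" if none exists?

None

Try creditworthy → collateral, subprime → no collateral:
  If types separate, collateral earns payment 340 and no collateral earns 146.
  Creditworthy: collateral gives 340 − 88 = 252; no collateral gives 146 − 11 = 135. No deviation. ✓
  Subprime: no collateral gives 146 − 11 = 135; collateral gives 340 − 194 = 146. Would deviate. ✗
Try creditworthy → no collateral, subprime → collateral:
  If types separate, no collateral earns payment 340 and collateral earns 146.
  Creditworthy: no collateral gives 340 − 11 = 329; collateral gives 146 − 88 = 58. No deviation. ✓
  Subprime: collateral gives 146 − 194 = -48; no collateral gives 340 − 11 = 329. Would deviate. ✗
Neither assignment is incentive-compatible.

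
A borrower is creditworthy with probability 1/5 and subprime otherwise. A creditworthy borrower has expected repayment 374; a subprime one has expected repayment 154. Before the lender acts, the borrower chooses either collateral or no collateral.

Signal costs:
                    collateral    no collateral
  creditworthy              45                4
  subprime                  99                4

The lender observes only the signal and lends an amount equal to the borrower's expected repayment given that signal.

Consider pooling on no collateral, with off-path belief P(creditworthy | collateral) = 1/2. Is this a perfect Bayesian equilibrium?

On the equilibrium path (no collateral) the lender holds the prior 1/5 and pays 1/5·374 + 4/5·154 = 198. Off-path (collateral) belief 1/2 gives 1/2·374 + 1/2·154 = 264.
Creditworthy: no collateral gives 198 − 4 = 194; collateral gives 264 − 45 = 219. Deviates. ✗
Subprime: no collateral gives 198 − 4 = 194; collateral gives 264 − 99 = 165. Stays. ✓

No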